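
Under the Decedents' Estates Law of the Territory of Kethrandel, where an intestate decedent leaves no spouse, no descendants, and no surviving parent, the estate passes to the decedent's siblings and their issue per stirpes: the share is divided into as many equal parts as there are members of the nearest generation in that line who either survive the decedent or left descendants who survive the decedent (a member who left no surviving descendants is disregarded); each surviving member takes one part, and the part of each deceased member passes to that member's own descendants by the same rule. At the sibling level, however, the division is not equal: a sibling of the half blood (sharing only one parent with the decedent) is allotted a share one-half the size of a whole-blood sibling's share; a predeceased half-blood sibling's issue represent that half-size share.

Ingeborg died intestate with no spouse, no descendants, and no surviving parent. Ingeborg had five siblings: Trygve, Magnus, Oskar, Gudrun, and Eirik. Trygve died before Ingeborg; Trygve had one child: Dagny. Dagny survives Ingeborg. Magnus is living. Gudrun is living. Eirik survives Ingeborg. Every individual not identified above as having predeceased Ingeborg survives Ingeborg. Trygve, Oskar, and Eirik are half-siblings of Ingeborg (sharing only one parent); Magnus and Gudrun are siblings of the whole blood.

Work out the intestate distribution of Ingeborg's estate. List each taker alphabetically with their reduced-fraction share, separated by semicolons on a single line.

No spouse, descendants, or parent survives, so the estate passes to Ingeborg's siblings per stirpes.
Half-blood siblings count for one-half the weight of whole-blood siblings at the initial division.
Dividing 1 in proportion to weights (total weight 7/2): Trygve (weight 1/2) → 1/7; Magnus (weight 1) → 2/7; Oskar (weight 1/2) → 1/7; Gudrun (weight 1) → 2/7; Eirik (weight 1/2) → 1/7.
Trygve predeceased; the 1/7 allotted to Trygve's branch passes to Trygve's issue by representation.
Dagny is the sole taker at this level and receives the full 1/7.
Magnus is living and takes 2/7.
Oskar is living and takes 1/7.
Gudrun is living and takes 2/7.
Eirik is living and takes 1/7.

Dagny 1/7; Eirik 1/7; Gudrun 2/7; Magnus 2/7; Oskar 1/7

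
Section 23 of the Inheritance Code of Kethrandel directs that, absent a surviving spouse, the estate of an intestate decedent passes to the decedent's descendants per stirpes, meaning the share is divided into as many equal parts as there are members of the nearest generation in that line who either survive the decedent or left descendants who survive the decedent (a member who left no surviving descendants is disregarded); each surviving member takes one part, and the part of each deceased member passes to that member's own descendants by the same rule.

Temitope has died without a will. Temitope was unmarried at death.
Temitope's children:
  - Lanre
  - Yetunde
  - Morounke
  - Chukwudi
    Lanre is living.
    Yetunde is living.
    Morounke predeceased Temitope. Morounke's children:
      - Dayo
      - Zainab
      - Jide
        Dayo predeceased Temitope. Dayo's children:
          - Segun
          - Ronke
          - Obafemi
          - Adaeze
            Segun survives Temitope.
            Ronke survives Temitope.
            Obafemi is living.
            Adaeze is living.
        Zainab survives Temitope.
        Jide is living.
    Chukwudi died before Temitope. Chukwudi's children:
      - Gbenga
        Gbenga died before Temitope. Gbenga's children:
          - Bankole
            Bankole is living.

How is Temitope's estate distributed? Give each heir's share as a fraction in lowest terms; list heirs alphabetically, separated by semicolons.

There is no surviving spouse, so the entire estate passes to Temitope's descendants per stirpes.
The estate is divided into 4 equal shares of 1/4 among Lanre, Yetunde, Morounke, Chukwudi.
Lanre is living and takes 1/4.
Yetunde is living and takes 1/4.
Morounke predeceased; the 1/4 allotted to Morounke's branch passes to Morounke's issue by representation.
The 1/4 is divided into 3 equal shares of 1/12 among Dayo, Zainab, Jide.
Dayo predeceased; the 1/12 allotted to Dayo's branch passes to Dayo's issue by representation.
The 1/12 is divided into 4 equal shares of 1/48 among Segun, Ronke, Obafemi, Adaeze.
Segun is living and takes 1/48.
Ronke is living and takes 1/48.
Obafemi is living and takes 1/48.
Adaeze is living and takes 1/48.
Zainab is living and takes 1/12.
Jide is living and takes 1/12.
Chukwudi predeceased; the 1/4 allotted to Chukwudi's branch passes to Chukwudi's issue by representation.
Gbenga's line is the sole branch at this level, so the full 1/4 passes to Gbenga's issue by representation.
Bankole is the sole taker at this level and receives the full 1/4.

Adaeze 1/48; Bankole 1/4; Jide 1/12; Lanre 1/4; Obafemi 1/48; Ronke 1/48; Segun 1/48; Yetunde 1/4; Zainab 1/12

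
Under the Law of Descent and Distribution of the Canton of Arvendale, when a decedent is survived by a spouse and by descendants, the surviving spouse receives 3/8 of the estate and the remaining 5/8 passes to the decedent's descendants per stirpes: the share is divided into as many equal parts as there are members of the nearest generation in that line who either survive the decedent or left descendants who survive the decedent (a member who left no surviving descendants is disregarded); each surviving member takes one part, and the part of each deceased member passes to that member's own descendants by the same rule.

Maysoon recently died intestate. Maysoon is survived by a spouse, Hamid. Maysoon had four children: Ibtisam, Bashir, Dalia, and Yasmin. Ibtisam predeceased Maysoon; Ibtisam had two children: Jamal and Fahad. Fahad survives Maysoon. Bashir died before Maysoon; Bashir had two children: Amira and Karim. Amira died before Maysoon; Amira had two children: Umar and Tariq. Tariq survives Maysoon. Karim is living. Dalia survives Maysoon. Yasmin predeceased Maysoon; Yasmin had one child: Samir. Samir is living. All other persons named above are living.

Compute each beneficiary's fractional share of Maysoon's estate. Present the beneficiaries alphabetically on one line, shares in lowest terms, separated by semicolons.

Hamid, as surviving spouse, takes 3/8.
The remaining 5/8 passes to Maysoon's descendants per stirpes.
The 5/8 is divided into 4 equal shares of 5/32 among Ibtisam, Bashir, Dalia, Yasmin.
Ibtisam predeceased; the 5/32 allotted to Ibtisam's branch passes to Ibtisam's issue by representation.
The 5/32 is divided into 2 equal shares of 5/64 among Jamal, Fahad.
Jamal is living and takes 5/64.
Fahad is living and takes 5/64.
Bashir predeceased; the 5/32 allotted to Bashir's branch passes to Bashir's issue by representation.
The 5/32 is divided into 2 equal shares of 5/64 among Amira, Karim.
Amira predeceased; the 5/64 allotted to Amira's branch passes to Amira's issue by representation.
The 5/64 is divided into 2 equal shares of 5/128 among Umar, Tariq.
Umar is living and takes 5/128.
Tariq is living and takes 5/128.
Karim is living and takes 5/64.
Dalia is living and takes 5/32.
Yasmin predeceased; the 5/32 allotted to Yasmin's branch passes to Yasmin's issue by representation.
Samir is the sole taker at this level and receives the full 5/32.

Dalia 5/32; Fahad 5/64; Hamid 3/8; Jamal 5/64; Karim 5/64; Samir 5/32; Tariq 5/128; Umar 5/128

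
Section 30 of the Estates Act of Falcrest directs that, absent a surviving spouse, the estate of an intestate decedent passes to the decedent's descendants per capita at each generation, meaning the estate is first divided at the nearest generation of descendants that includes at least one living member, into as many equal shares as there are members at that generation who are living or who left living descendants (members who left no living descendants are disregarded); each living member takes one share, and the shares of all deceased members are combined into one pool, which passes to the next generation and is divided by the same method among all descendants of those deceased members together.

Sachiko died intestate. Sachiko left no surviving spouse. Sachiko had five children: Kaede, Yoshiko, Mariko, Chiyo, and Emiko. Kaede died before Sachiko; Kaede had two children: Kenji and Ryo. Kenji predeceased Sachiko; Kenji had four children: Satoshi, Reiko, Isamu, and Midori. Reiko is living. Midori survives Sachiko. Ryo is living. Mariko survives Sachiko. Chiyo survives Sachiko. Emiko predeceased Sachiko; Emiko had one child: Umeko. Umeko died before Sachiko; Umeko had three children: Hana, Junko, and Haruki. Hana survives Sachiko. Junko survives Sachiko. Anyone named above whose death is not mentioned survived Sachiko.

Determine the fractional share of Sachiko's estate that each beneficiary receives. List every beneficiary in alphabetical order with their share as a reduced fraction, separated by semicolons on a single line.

Chiyo 1/5; Hana 4/105; Haruki 4/105; Isamu 4/105; Junko 4/105; Mariko 1/5; Midori 4/105; Reiko 4/105; Ryo 2/15; Satoshi 4/105; Yoshiko 1/5

There is no surviving spouse, so the entire estate passes to Sachiko's descendants per capita at each generation.
At generation 1 (Kaede, Yoshiko, Mariko, Chiyo, Emiko) there are 5 shares of (1)/5 = 1/5 each.
Living: Yoshiko, Mariko, and Chiyo — each takes 1/5.
Deceased: Kaede and Emiko. Their combined 2/5 is pooled and carried to generation 2.
At generation 2 (Kenji, Ryo, Umeko) there are 3 shares of (2/5)/3 = 2/15 each.
Living: Ryo — each takes 2/15.
Deceased: Kenji and Umeko. Their combined 4/15 is pooled and carried to generation 3.
At generation 3 (Satoshi, Reiko, Isamu, Midori, Hana, Junko, Haruki) there are 7 shares of (4/15)/7 = 4/105 each.
Living: Satoshi, Reiko, Isamu, Midori, Hana, Junko, and Haruki — each takes 4/105.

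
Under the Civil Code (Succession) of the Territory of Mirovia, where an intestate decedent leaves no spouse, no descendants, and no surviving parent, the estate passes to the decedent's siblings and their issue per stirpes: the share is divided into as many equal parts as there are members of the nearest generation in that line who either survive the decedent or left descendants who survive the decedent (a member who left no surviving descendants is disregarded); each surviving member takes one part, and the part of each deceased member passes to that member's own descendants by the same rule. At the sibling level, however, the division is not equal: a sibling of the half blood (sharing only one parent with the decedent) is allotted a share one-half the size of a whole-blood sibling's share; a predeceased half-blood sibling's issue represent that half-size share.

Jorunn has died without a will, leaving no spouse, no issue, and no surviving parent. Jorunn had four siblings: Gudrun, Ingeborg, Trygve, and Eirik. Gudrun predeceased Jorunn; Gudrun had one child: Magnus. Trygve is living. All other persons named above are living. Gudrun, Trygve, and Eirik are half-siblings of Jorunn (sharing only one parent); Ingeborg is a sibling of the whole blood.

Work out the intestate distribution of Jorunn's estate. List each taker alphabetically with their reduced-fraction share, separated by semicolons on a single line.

No spouse, descendants, or parent survives, so the estate passes to Jorunn's siblings per stirpes.
Half-blood siblings count for one-half the weight of whole-blood siblings at the initial division.
Dividing 1 in proportion to weights (total weight 5/2): Gudrun (weight 1/2) → 1/5; Ingeborg (weight 1) → 2/5; Trygve (weight 1/2) → 1/5; Eirik (weight 1/2) → 1/5.
Gudrun predeceased; the 1/5 allotted to Gudrun's branch passes to Gudrun's issue by representation.
Magnus is the sole taker at this level and receives the full 1/5.
Ingeborg is living and takes 2/5.
Trygve is living and takes 1/5.
Eirik is living and takes 1/5.

Eirik 1/5; Ingeborg 2/5; Magnus 1/5; Trygve 1/5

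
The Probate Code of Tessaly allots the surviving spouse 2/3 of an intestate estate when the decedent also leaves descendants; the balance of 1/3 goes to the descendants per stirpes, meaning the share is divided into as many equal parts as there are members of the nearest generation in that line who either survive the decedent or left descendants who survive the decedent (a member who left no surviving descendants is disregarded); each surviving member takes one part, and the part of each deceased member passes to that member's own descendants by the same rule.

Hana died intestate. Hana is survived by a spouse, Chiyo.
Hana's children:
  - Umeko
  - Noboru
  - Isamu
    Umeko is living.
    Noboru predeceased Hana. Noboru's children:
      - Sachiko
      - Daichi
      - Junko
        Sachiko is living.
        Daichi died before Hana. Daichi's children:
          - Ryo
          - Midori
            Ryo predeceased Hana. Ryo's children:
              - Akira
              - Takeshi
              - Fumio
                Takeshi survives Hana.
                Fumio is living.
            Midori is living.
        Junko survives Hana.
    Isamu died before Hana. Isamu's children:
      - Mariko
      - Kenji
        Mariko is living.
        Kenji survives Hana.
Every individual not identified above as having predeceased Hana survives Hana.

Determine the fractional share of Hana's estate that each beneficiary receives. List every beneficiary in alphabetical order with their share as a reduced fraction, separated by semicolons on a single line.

Akira 1/162; Chiyo 2/3; Fumio 1/162; Junko 1/27; Kenji 1/18; Mariko 1/18; Midori 1/54; Sachiko 1/27; Takeshi 1/162; Umeko 1/9

Chiyo, as surviving spouse, takes 2/3.
The remaining 1/3 passes to Hana's descendants per stirpes.
The 1/3 is divided into 3 equal shares of 1/9 among Umeko, Noboru, Isamu.
Umeko is living and takes 1/9.
Noboru predeceased; the 1/9 allotted to Noboru's branch passes to Noboru's issue by representation.
The 1/9 is divided into 3 equal shares of 1/27 among Sachiko, Daichi, Junko.
Sachiko is living and takes 1/27.
Daichi predeceased; the 1/27 allotted to Daichi's branch passes to Daichi's issue by representation.
The 1/27 is divided into 2 equal shares of 1/54 among Ryo, Midori.
Ryo predeceased; the 1/54 allotted to Ryo's branch passes to Ryo's issue by representation.
The 1/54 is divided into 3 equal shares of 1/162 among Akira, Takeshi, Fumio.
Akira is living and takes 1/162.
Takeshi is living and takes 1/162.
Fumio is living and takes 1/162.
Midori is living and takes 1/54.
Junko is living and takes 1/27.
Isamu predeceased; the 1/9 allotted to Isamu's branch passes to Isamu's issue by representation.
The 1/9 is divided into 2 equal shares of 1/18 among Mariko, Kenji.
Mariko is living and takes 1/18.
Kenji is living and takes 1/18.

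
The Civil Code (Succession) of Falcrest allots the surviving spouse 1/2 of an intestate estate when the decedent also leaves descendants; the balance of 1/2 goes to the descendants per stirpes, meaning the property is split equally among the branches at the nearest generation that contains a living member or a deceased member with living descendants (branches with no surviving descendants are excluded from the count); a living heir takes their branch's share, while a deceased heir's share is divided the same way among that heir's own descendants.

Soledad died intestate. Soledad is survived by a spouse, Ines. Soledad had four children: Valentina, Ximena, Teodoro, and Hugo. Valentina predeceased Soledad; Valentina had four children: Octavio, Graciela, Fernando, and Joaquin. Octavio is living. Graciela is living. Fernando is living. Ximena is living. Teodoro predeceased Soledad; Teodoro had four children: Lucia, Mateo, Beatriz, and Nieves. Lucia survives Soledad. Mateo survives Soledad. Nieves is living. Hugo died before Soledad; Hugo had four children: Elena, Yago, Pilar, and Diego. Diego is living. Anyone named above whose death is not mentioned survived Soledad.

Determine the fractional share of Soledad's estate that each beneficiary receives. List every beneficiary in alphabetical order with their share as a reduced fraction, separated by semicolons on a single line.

Beatriz 1/32; Diego 1/32; Elena 1/32; Fernando 1/32; Graciela 1/32; Ines 1/2; Joaquin 1/32; Lucia 1/32; Mateo 1/32; Nieves 1/32; Octavio 1/32; Pilar 1/32; Ximena 1/8; Yago 1/32

Ines, as surviving spouse, takes 1/2.
The remaining 1/2 passes to Soledad's descendants per stirpes.
The 1/2 is divided into 4 equal shares of 1/8 among Valentina, Ximena, Teodoro, Hugo.
Valentina predeceased; the 1/8 allotted to Valentina's branch passes to Valentina's issue by representation.
The 1/8 is divided into 4 equal shares of 1/32 among Octavio, Graciela, Fernando, Joaquin.
Octavio is living and takes 1/32.
Graciela is living and takes 1/32.
Fernando is living and takes 1/32.
Joaquin is living and takes 1/32.
Ximena is living and takes 1/8.
Teodoro predeceased; the 1/8 allotted to Teodoro's branch passes to Teodoro's issue by representation.
The 1/8 is divided into 4 equal shares of 1/32 among Lucia, Mateo, Beatriz, Nieves.
Lucia is living and takes 1/32.
Mateo is living and takes 1/32.
Beatriz is living and takes 1/32.
Nieves is living and takes 1/32.
Hugo predeceased; the 1/8 allotted to Hugo's branch passes to Hugo's issue by representation.
The 1/8 is divided into 4 equal shares of 1/32 among Elena, Yago, Pilar, Diego.
Elena is living and takes 1/32.
Yago is living and takes 1/32.
Pilar is living and takes 1/32.
Diego is living and takes 1/32.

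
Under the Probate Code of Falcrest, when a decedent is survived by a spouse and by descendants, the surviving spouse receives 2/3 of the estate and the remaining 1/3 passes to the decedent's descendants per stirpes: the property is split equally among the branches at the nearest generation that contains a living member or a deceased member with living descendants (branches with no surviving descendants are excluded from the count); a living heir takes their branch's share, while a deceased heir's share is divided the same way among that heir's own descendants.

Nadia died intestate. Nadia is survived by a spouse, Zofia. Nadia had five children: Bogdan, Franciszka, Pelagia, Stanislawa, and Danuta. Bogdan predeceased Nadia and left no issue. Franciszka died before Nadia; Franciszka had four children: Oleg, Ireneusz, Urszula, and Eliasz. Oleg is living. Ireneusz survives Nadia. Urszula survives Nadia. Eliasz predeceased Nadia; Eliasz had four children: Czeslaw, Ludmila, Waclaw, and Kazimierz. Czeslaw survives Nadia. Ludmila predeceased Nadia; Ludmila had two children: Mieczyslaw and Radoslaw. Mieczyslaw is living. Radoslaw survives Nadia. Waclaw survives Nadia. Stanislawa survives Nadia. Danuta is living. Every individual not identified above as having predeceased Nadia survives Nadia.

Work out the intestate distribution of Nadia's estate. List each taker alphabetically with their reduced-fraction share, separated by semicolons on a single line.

Czeslaw 1/192; Danuta 1/12; Ireneusz 1/48; Kazimierz 1/192; Mieczyslaw 1/384; Oleg 1/48; Pelagia 1/12; Radoslaw 1/384; Stanislawa 1/12; Urszula 1/48; Waclaw 1/192; Zofia 2/3

Zofia, as surviving spouse, takes 2/3.
The remaining 1/3 passes to Nadia's descendants per stirpes.
Bogdan left no surviving issue, so that branch lapses and is disregarded.
The 1/3 is divided into 4 equal shares of 1/12 among Franciszka, Pelagia, Stanislawa, Danuta.
Franciszka predeceased; the 1/12 allotted to Franciszka's branch passes to Franciszka's issue by representation.
The 1/12 is divided into 4 equal shares of 1/48 among Oleg, Ireneusz, Urszula, Eliasz.
Oleg is living and takes 1/48.
Ireneusz is living and takes 1/48.
Urszula is living and takes 1/48.
Eliasz predeceased; the 1/48 allotted to Eliasz's branch passes to Eliasz's issue by representation.
The 1/48 is divided into 4 equal shares of 1/192 among Czeslaw, Ludmila, Waclaw, Kazimierz.
Czeslaw is living and takes 1/192.
Ludmila predeceased; the 1/192 allotted to Ludmila's branch passes to Ludmila's issue by representation.
The 1/192 is divided into 2 equal shares of 1/384 among Mieczyslaw, Radoslaw.
Mieczyslaw is living and takes 1/384.
Radoslaw is living and takes 1/384.
Waclaw is living and takes 1/192.
Kazimierz is living and takes 1/192.
Pelagia is living and takes 1/12.
Stanislawa is living and takes 1/12.
Danuta is living and takes 1/12.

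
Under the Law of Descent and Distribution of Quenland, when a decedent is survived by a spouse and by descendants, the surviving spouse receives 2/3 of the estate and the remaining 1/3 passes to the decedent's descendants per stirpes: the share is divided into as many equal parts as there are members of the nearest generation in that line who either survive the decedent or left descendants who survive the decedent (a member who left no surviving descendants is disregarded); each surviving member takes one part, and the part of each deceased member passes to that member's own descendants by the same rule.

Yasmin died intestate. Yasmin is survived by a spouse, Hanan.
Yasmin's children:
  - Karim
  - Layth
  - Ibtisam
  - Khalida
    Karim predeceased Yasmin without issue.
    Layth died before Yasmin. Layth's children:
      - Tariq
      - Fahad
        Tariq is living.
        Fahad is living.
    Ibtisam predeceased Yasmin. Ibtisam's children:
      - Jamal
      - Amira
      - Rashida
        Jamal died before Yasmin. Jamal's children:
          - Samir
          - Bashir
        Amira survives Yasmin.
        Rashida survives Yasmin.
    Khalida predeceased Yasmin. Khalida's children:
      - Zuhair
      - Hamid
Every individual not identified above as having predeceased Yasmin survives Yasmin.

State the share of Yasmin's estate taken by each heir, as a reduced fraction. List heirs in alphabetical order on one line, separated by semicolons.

Amira 1/27; Bashir 1/54; Fahad 1/18; Hamid 1/18; Hanan 2/3; Rashida 1/27; Samir 1/54; Tariq 1/18; Zuhair 1/18

Hanan, as surviving spouse, takes 2/3.
The remaining 1/3 passes to Yasmin's descendants per stirpes.
Karim left no surviving issue, so that branch lapses and is disregarded.
The 1/3 is divided into 3 equal shares of 1/9 among Layth, Ibtisam, Khalida.
Layth predeceased; the 1/9 allotted to Layth's branch passes to Layth's issue by representation.
The 1/9 is divided into 2 equal shares of 1/18 among Tariq, Fahad.
Tariq is living and takes 1/18.
Fahad is living and takes 1/18.
Ibtisam predeceased; the 1/9 allotted to Ibtisam's branch passes to Ibtisam's issue by representation.
The 1/9 is divided into 3 equal shares of 1/27 among Jamal, Amira, Rashida.
Jamal predeceased; the 1/27 allotted to Jamal's branch passes to Jamal's issue by representation.
The 1/27 is divided into 2 equal shares of 1/54 among Samir, Bashir.
Samir is living and takes 1/54.
Bashir is living and takes 1/54.
Amira is living and takes 1/27.
Rashida is living and takes 1/27.
Khalida predeceased; the 1/9 allotted to Khalida's branch passes to Khalida's issue by representation.
The 1/9 is divided into 2 equal shares of 1/18 among Zuhair, Hamid.
Zuhair is living and takes 1/18.
Hamid is living and takes 1/18.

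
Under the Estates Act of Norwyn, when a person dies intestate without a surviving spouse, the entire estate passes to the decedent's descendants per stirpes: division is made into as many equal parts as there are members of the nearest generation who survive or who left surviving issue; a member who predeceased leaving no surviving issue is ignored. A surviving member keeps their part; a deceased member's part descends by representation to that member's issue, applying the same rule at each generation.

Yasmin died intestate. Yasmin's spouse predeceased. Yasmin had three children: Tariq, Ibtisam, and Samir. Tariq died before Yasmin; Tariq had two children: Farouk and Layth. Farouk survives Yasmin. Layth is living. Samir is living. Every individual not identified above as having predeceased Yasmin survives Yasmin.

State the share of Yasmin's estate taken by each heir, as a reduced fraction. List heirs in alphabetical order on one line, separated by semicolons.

Farouk 1/6; Ibtisam 1/3; Layth 1/6; Samir 1/3

There is no surviving spouse, so the entire estate passes to Yasmin's descendants per stirpes.
The estate is divided into 3 equal shares of 1/3 among Tariq, Ibtisam, Samir.
Tariq predeceased; the 1/3 allotted to Tariq's branch passes to Tariq's issue by representation.
The 1/3 is divided into 2 equal shares of 1/6 among Farouk, Layth.
Farouk is living and takes 1/6.
Layth is living and takes 1/6.
Ibtisam is living and takes 1/3.
Samir is living and takes 1/3.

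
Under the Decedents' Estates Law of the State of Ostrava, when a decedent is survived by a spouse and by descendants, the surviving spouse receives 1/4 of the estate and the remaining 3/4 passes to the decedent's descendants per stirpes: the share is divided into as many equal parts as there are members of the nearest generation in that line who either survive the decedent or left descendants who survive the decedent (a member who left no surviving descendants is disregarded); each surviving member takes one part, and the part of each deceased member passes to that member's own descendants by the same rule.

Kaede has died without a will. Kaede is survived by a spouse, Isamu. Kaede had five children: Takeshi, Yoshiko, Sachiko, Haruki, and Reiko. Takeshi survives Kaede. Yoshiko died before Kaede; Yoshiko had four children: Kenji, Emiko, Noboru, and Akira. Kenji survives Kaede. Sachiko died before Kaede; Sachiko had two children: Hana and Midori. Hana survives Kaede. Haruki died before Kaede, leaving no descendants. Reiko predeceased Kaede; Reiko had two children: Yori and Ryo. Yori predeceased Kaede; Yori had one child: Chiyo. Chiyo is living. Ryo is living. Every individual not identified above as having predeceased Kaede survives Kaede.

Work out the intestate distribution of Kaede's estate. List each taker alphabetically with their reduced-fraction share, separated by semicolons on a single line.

Isamu, as surviving spouse, takes 1/4.
The remaining 3/4 passes to Kaede's descendants per stirpes.
Haruki left no surviving issue, so that branch lapses and is disregarded.
The 3/4 is divided into 4 equal shares of 3/16 among Takeshi, Yoshiko, Sachiko, Reiko.
Takeshi is living and takes 3/16.
Yoshiko predeceased; the 3/16 allotted to Yoshiko's branch passes to Yoshiko's issue by representation.
The 3/16 is divided into 4 equal shares of 3/64 among Kenji, Emiko, Noboru, Akira.
Kenji is living and takes 3/64.
Emiko is living and takes 3/64.
Noboru is living and takes 3/64.
Akira is living and takes 3/64.
Sachiko predeceased; the 3/16 allotted to Sachiko's branch passes to Sachiko's issue by representation.
The 3/16 is divided into 2 equal shares of 3/32 among Hana, Midori.
Hana is living and takes 3/32.
Midori is living and takes 3/32.
Reiko predeceased; the 3/16 allotted to Reiko's branch passes to Reiko's issue by representation.
The 3/16 is divided into 2 equal shares of 3/32 among Yori, Ryo.
Yori predeceased; the 3/32 allotted to Yori's branch passes to Yori's issue by representation.
Chiyo is the sole taker at this level and receives the full 3/32.
Ryo is living and takes 3/32.

Akira 3/64; Chiyo 3/32; Emiko 3/64; Hana 3/32; Isamu 1/4; Kenji 3/64; Midori 3/32; Noboru 3/64; Ryo 3/32; Takeshi 3/16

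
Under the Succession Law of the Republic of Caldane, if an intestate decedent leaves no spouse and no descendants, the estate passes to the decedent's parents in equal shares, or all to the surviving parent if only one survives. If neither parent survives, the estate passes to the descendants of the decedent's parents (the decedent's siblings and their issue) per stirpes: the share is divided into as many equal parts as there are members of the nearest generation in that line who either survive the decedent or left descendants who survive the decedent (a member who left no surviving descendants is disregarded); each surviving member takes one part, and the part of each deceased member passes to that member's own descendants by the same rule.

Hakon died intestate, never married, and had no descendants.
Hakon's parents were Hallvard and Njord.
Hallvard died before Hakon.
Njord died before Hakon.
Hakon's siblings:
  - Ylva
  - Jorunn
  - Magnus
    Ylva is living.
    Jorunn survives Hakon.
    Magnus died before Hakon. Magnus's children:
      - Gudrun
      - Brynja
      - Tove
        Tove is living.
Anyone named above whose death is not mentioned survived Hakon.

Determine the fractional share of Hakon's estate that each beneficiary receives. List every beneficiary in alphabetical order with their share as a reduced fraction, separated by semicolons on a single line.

Brynja 1/9; Gudrun 1/9; Jorunn 1/3; Tove 1/9; Ylva 1/3

Neither parent survives and there are no descendants, so the estate passes to Hakon's siblings and their issue per stirpes.
The estate is divided into 3 equal shares of 1/3 among Ylva, Jorunn, Magnus.
Ylva is living and takes 1/3.
Jorunn is living and takes 1/3.
Magnus predeceased; the 1/3 allotted to Magnus's branch passes to Magnus's issue by representation.
The 1/3 is divided into 3 equal shares of 1/9 among Gudrun, Brynja, Tove.
Gudrun is living and takes 1/9.
Brynja is living and takes 1/9.
Tove is living and takes 1/9.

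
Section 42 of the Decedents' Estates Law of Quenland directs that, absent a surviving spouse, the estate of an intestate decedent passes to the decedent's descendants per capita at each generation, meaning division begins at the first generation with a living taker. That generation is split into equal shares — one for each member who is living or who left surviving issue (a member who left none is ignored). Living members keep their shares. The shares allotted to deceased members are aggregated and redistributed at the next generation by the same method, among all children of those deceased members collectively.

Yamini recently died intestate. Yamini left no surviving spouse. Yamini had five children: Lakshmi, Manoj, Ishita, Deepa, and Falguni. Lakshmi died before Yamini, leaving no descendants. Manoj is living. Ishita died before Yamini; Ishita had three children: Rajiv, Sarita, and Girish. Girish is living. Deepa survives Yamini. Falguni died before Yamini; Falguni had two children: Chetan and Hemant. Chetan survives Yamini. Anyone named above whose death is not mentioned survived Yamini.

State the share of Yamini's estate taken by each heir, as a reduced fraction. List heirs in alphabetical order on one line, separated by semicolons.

There is no surviving spouse, so the entire estate passes to Yamini's descendants per capita at each generation.
At generation 1 (Manoj, Ishita, Deepa, Falguni) there are 4 shares of (1)/4 = 1/4 each.
Living: Manoj and Deepa — each takes 1/4.
Deceased: Ishita and Falguni. Their combined 1/2 is pooled and carried to generation 2.
At generation 2 (Rajiv, Sarita, Girish, Chetan, Hemant) there are 5 shares of (1/2)/5 = 1/10 each.
Living: Rajiv, Sarita, Girish, Chetan, and Hemant — each takes 1/10.

Chetan 1/10; Deepa 1/4; Girish 1/10; Hemant 1/10; Manoj 1/4; Rajiv 1/10; Sarita 1/10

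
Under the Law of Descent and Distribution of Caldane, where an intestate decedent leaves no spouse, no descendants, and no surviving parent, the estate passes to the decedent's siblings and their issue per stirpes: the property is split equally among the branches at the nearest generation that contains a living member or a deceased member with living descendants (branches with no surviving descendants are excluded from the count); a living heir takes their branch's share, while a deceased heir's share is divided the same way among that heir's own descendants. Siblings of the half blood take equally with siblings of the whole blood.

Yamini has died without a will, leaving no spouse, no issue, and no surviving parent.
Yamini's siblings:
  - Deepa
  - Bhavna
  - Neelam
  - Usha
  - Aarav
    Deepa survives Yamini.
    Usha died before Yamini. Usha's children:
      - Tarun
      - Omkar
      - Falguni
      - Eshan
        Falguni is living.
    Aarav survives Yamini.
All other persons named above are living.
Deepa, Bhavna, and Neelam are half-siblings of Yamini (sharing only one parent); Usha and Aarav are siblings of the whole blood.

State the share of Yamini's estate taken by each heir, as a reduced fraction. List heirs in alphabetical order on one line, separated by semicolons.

No spouse, descendants, or parent survives, so the estate passes to Yamini's siblings per stirpes.
Half-blood and whole-blood siblings take equally under the stated rule.
The estate is divided into 5 equal shares of 1/5 among Deepa, Bhavna, Neelam, Usha, Aarav.
Deepa is living and takes 1/5.
Bhavna is living and takes 1/5.
Neelam is living and takes 1/5.
Usha predeceased; the 1/5 allotted to Usha's branch passes to Usha's issue by representation.
The 1/5 is divided into 4 equal shares of 1/20 among Tarun, Omkar, Falguni, Eshan.
Tarun is living and takes 1/20.
Omkar is living and takes 1/20.
Falguni is living and takes 1/20.
Eshan is living and takes 1/20.
Aarav is living and takes 1/5.

Aarav 1/5; Bhavna 1/5; Deepa 1/5; Eshan 1/20; Falguni 1/20; Neelam 1/5; Omkar 1/20; Tarun 1/20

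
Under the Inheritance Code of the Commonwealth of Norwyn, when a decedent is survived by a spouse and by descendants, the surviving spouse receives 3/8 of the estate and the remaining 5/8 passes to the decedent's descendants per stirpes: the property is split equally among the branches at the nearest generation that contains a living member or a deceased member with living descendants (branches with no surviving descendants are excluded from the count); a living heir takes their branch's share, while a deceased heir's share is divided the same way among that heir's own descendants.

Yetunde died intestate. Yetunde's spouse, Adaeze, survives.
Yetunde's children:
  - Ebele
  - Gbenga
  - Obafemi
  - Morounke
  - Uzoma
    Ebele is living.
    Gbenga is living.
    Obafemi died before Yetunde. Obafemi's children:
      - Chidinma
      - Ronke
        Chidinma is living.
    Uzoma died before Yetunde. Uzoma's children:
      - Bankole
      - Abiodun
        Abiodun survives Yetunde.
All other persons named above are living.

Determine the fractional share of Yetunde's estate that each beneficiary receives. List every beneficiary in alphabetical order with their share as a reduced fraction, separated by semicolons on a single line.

Abiodun 1/16; Adaeze 3/8; Bankole 1/16; Chidinma 1/16; Ebele 1/8; Gbenga 1/8; Morounke 1/8; Ronke 1/16

Adaeze, as surviving spouse, takes 3/8.
The remaining 5/8 passes to Yetunde's descendants per stirpes.
The 5/8 is divided into 5 equal shares of 1/8 among Ebele, Gbenga, Obafemi, Morounke, Uzoma.
Ebele is living and takes 1/8.
Gbenga is living and takes 1/8.
Obafemi predeceased; the 1/8 allotted to Obafemi's branch passes to Obafemi's issue by representation.
The 1/8 is divided into 2 equal shares of 1/16 among Chidinma, Ronke.
Chidinma is living and takes 1/16.
Ronke is living and takes 1/16.
Morounke is living and takes 1/8.
Uzoma predeceased; the 1/8 allotted to Uzoma's branch passes to Uzoma's issue by representation.
The 1/8 is divided into 2 equal shares of 1/16 among Bankole, Abiodun.
Bankole is living and takes 1/16.
Abiodun is living and takes 1/16.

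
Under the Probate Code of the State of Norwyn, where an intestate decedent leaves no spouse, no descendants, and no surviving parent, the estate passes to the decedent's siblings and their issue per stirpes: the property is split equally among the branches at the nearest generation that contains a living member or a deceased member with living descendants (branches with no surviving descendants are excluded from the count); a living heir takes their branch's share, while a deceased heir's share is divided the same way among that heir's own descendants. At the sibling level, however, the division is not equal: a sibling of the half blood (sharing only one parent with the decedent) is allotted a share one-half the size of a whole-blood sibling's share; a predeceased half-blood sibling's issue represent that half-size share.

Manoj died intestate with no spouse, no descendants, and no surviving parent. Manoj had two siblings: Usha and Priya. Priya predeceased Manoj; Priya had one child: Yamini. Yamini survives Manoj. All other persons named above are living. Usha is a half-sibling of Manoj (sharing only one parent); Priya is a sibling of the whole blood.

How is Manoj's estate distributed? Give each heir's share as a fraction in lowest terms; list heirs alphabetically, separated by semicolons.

No spouse, descendants, or parent survives, so the estate passes to Manoj's siblings per stirpes.
Half-blood siblings count for one-half the weight of whole-blood siblings at the initial division.
Dividing 1 in proportion to weights (total weight 3/2): Usha (weight 1/2) → 1/3; Priya (weight 1) → 2/3.
Usha is living and takes 1/3.
Priya predeceased; the 2/3 allotted to Priya's branch passes to Priya's issue by representation.
Yamini is the sole taker at this level and receives the full 2/3.

Usha 1/3; Yamini 2/3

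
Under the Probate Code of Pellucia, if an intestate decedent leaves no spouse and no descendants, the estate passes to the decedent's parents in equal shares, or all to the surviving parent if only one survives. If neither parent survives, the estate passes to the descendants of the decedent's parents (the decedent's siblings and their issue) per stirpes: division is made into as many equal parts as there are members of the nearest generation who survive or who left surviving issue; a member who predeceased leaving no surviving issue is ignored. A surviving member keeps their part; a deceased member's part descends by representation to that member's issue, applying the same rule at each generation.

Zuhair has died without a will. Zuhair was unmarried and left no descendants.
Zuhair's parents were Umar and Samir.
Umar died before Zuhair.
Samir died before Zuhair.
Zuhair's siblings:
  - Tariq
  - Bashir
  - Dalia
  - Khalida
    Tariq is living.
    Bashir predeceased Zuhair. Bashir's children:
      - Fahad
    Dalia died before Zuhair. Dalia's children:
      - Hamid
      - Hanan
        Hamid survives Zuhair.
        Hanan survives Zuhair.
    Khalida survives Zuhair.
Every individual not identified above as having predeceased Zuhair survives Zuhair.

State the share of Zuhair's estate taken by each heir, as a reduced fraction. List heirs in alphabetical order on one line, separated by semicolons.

Fahad 1/4; Hamid 1/8; Hanan 1/8; Khalida 1/4; Tariq 1/4

Neither parent survives and there are no descendants, so the estate passes to Zuhair's siblings and their issue per stirpes.
The estate is divided into 4 equal shares of 1/4 among Tariq, Bashir, Dalia, Khalida.
Tariq is living and takes 1/4.
Bashir predeceased; the 1/4 allotted to Bashir's branch passes to Bashir's issue by representation.
Fahad is the sole taker at this level and receives the full 1/4.
Dalia predeceased; the 1/4 allotted to Dalia's branch passes to Dalia's issue by representation.
The 1/4 is divided into 2 equal shares of 1/8 among Hamid, Hanan.
Hamid is living and takes 1/8.
Hanan is living and takes 1/8.
Khalida is living and takes 1/4.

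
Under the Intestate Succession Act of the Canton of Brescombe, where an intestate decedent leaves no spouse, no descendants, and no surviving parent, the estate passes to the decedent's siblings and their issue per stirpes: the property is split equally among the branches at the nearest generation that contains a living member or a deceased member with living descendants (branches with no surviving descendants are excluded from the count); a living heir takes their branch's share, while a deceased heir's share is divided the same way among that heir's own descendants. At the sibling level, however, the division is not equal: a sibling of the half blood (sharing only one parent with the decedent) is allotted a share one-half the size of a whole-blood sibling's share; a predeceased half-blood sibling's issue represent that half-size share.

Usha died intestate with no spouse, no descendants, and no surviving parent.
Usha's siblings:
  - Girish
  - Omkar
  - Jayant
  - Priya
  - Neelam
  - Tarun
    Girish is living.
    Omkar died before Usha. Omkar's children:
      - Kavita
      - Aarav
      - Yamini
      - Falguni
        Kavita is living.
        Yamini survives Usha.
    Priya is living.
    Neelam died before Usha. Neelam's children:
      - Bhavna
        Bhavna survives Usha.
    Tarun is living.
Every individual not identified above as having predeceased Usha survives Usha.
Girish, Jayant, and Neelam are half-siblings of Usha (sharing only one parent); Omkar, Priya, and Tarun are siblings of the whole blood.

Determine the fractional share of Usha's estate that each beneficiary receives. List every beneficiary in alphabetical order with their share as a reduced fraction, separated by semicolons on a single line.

Aarav 1/18; Bhavna 1/9; Falguni 1/18; Girish 1/9; Jayant 1/9; Kavita 1/18; Priya 2/9; Tarun 2/9; Yamini 1/18

No spouse, descendants, or parent survives, so the estate passes to Usha's siblings per stirpes.
Half-blood siblings count for one-half the weight of whole-blood siblings at the initial division.
Dividing 1 in proportion to weights (total weight 9/2): Girish (weight 1/2) → 1/9; Omkar (weight 1) → 2/9; Jayant (weight 1/2) → 1/9; Priya (weight 1) → 2/9; Neelam (weight 1/2) → 1/9; Tarun (weight 1) → 2/9.
Girish is living and takes 1/9.
Omkar predeceased; the 2/9 allotted to Omkar's branch passes to Omkar's issue by representation.
The 2/9 is divided into 4 equal shares of 1/18 among Kavita, Aarav, Yamini, Falguni.
Kavita is living and takes 1/18.
Aarav is living and takes 1/18.
Yamini is living and takes 1/18.
Falguni is living and takes 1/18.
Jayant is living and takes 1/9.
Priya is living and takes 2/9.
Neelam predeceased; the 1/9 allotted to Neelam's branch passes to Neelam's issue by representation.
Bhavna is the sole taker at this level and receives the full 1/9.
Tarun is living and takes 2/9.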